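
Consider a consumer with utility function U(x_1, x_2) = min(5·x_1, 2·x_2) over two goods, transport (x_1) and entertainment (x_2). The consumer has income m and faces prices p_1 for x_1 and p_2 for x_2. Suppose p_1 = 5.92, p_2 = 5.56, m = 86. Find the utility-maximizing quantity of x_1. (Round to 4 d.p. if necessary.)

With perfect complements, no substitution: consume in ratio x_1:x_2 = 2:5.
Budget: p_1·x_1 + p_2·(5/2)·x_1 = m, so (2·p_1 + 5·p_2)·x_1 = 2·m.
Demand: x_1*(p_1,p_2,m) = 2·m/(2·p_1 + 5·p_2), x_2* = 5·m/(2·p_1 + 5·p_2).
Here 2·5.92 + 5·5.56 = 39.64, giving x_1* = 4.3391.

x_1* = 4.3391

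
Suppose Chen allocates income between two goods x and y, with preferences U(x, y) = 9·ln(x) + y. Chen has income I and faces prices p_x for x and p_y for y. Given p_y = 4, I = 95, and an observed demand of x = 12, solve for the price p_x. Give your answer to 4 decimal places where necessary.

p_x = 3

Set MRS = p_x/p_y: (9/x)/1 = p_x/p_y.
So x*(p_x,p_y) = 9·p_y/p_x, independent of income; and y* = (I − 9·p_y)/p_y.
Set x* = 12 in the demand function and solve for p_x: p_x = 3.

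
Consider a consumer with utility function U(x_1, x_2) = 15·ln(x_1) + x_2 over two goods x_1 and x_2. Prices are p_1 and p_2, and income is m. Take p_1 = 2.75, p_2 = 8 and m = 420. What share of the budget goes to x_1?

Set MRS = p_1/p_2: (15/x_1)/1 = p_1/p_2.
So x_1*(p_1,p_2) = 15·p_2/p_1, independent of income; and x_2* = (m − 15·p_2)/p_2.
At the given prices: x_1* = 15·8/2.75 = 43.6364, and x_2* = 37.5.
Expenditure on x_1: 2.75·43.6364 = 120; share = 0.2857.

share on x_1 = 0.2857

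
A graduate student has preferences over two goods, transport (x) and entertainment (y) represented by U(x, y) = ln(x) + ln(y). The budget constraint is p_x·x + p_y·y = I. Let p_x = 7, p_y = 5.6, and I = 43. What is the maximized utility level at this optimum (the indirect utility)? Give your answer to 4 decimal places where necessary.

At p_x=7, p_y=5.6, I=43: x* = 0.5·43/7 = 3.0714, y* = 3.8393.
Utility at the optimum: U(3.0714, 3.8393) = 2.4674.

V = 2.4674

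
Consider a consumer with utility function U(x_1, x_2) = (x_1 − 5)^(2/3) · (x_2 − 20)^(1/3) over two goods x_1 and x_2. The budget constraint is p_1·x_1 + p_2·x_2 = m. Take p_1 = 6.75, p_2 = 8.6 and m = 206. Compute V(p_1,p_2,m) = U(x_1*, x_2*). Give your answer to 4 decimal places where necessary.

V = 0.0181

Substituting into the budget: x_1* = 5 + 2/3·(m − 5·p_1 − 20·p_2)/p_1, and x_2* = 20 + 1/3·(…)/p_2.
Discretionary income = 206 − 5·6.75 − 20·8.6 = 0.25; x_1* = 5 + 2/3·0.25/6.75 = 5.0247; x_2* = 20 + 1/3·0.25/8.6 = 20.0097.
Utility at the optimum: U(5.0247, 20.0097) = 0.0181.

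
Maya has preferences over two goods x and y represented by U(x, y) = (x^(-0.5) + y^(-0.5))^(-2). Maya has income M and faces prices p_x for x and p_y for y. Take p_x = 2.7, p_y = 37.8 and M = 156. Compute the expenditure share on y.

share on y = 0.7068

MU_x ∝ x^(-1.5), MU_y ∝ y^(-1.5), so MRS = (y/x)^(1.5) = p_x/p_y.
Hence y/x = (p_x/p_y)^(1/(1.5)), i.e. raised to the 2/3 power.
Substitute y = (y/x)·x into the budget: x* = M/(p_x + p_y·(y/x)).
Numerically y/x = 0.172153, so x* = 156/(2.7 + 37.8·0.172153) = 16.9429 and y* = 0.172153·16.9429 = 2.9168.
Expenditure on y: 37.8·2.9168 = 110.2541; share = 0.7068.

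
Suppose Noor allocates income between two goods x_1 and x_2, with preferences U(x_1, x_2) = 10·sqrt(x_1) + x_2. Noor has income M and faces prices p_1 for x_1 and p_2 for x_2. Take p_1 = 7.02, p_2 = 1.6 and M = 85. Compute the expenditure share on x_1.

share on x_1 = 0.1073

MU_x_1 = 5/√x_1, MU_x_2 = 1. Tangency: 5/√x_1 = p_1/p_2.
Thus x_1* = (5·p_2/p_1)² — independent of M — with the rest of income spent on x_2.
Plugging in: x_1* = (5·1.6/7.02)² = 1.2987, x_2* = 47.427.
Expenditure on x_1: 7.02·1.2987 = 9.1168; share = 0.1073.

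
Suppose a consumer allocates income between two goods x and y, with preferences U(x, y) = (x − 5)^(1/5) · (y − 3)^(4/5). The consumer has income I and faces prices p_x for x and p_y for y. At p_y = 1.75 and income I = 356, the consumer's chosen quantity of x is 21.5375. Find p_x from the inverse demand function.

p_x = 4

Let x' = x−5, y' = y−3. MRS = (1/4)·y'/x' = p_x/p_y.
After buying the subsistence bundle (5, 3), a share 0.2 of the remaining income goes to x: x* = 5 + 0.2·(I − 5p_x − 3p_y)/p_x.
Set x* = 21.5375 in the demand function and solve for p_x: p_x = 4.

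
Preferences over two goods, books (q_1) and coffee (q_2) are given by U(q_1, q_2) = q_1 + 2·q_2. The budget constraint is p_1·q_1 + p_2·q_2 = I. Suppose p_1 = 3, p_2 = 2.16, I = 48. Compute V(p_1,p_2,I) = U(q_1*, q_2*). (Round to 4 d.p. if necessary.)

V = 44.4444

Linear utility — the consumer picks whichever good has higher MU/price: 1/3 = 0.3333 vs 2/2.16 = 0.9259.
q_2 gives more utility per dollar, so spend all income on q_2: q_2* = I/p_2, q_1* = 0.
Numerically: q_1* = 0, q_2* = 22.2222.
Utility at the optimum: U(0, 22.2222) = 44.4444.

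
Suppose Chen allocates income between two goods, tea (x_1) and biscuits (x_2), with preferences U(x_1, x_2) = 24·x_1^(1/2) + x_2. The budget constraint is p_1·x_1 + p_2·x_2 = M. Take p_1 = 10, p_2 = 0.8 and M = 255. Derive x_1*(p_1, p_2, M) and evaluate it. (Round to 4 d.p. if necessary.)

Set MRS = p_1/p_2: 12·x_1^(−1/2) = p_1/p_2.
Solve: √x_1 = 12·p_2/p_1, so x_1*(p_1,p_2) = (12·p_2/p_1)², and x_2* = (M − p_1·x_1*)/p_2.
Plugging in: x_1* = (12·0.8/10)² = 0.9216.

x_1* = 0.9216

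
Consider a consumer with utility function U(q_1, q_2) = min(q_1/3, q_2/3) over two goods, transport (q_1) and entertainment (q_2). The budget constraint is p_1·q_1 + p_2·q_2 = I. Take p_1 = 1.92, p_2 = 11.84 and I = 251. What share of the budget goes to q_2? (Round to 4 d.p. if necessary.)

share on q_2 = 0.8605

With perfect complements, no substitution: consume in ratio q_1:q_2 = 3:3.
Budget: p_1·q_1 + p_2·q_1 = I, so (3·p_1 + 3·p_2)·q_1 = 3·I.
Demand: q_1*(p_1,p_2,I) = 3·I/(3·p_1 + 3·p_2), q_2* = 3·I/(3·p_1 + 3·p_2).
Here 3·1.92 + 3·11.84 = 41.28, giving q_1* = 18.2413 and q_2* = 18.2413.
Expenditure on q_2: 11.84·18.2413 = 215.9767; share = 0.8605.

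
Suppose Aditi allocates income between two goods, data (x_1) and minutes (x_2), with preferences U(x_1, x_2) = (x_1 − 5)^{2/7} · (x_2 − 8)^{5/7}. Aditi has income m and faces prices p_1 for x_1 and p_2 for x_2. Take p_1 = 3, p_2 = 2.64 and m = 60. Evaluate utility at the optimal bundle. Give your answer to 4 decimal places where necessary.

V = 4.7945

Substituting into the budget: x_1* = 5 + 2/7·(m − 5·p_1 − 8·p_2)/p_1, and x_2* = 8 + 5/7·(…)/p_2.
Discretionary income = 60 − 5·3 − 8·2.64 = 23.88; x_1* = 5 + 2/7·23.88/3 = 7.2743; x_2* = 8 + 5/7·23.88/2.64 = 14.461.
Utility at the optimum: U(7.2743, 14.461) = 4.7945.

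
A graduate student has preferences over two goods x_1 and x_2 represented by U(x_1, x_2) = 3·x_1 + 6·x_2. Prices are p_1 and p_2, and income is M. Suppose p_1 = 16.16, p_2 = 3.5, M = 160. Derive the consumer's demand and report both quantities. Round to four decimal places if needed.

x_1* = 0, x_2* = 45.7143

x_2 gives more utility per dollar, so spend all income on x_2: x_2* = M/p_2, x_1* = 0.
Numerically: x_1* = 0, x_2* = 45.7143.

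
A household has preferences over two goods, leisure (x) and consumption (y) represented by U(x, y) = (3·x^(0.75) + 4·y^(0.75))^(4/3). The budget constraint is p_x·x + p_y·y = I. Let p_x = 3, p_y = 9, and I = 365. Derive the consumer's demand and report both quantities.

x* = 108.9173, y* = 4.2498

MRS = MU_x/MU_y = (3/4)·(y/x)^(0.25). Set equal to p_x/p_y.
Solve for the ratio: y/x = [(4/3)·p_x/p_y]^(4).
With the ratio pinned down, the budget gives x* = I/(p_x + p_y·(y/x)) and y* = (y/x)·x*.
Numerically y/x = 0.039018, so x* = 365/(3 + 9·0.039018) = 108.9173 and y* = 0.039018·108.9173 = 4.2498.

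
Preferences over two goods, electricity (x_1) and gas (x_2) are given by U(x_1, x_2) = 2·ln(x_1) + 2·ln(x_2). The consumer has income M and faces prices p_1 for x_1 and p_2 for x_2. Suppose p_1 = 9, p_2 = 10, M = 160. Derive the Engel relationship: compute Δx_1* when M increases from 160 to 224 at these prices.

Δx_1* = 3.5556

MU_x_1/MU_x_2 = (2·x_2)/(2·x_1); tangency sets this equal to p_1/p_2.
So 2·p_2·x_2 = 2·p_1·x_1; combined with the budget, a share 0.5 of income goes to x_1.
Demand: x_1*(p_1,p_2,M) = 0.5·M/p_1 and x_2* = 0.5·M/p_2.
At p_1=9, p_2=10, M=160: x_1* = 0.5·160/9 = 8.8889.
At M' = 224: x_1* = 12.4444. Change: 12.4444 − 8.8889 = 3.5556.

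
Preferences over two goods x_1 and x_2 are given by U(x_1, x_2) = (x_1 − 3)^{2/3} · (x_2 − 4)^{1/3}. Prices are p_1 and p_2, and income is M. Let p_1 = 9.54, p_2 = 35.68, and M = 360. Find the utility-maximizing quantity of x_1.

x_1* = 16.1838

MRS = 2·(x_2−4)/(x_1−3). Tangency with p_1/p_2 gives x_2−4 = (1/2)·(p_1/p_2)·(x_1−3).
After buying the subsistence bundle (3, 4), a share 2/3 of the remaining income goes to x_1: x_1* = 3 + 2/3·(M − 3p_1 − 4p_2)/p_1.
Discretionary income = 360 − 3·9.54 − 4·35.68 = 188.66; x_1* = 3 + 2/3·188.66/9.54 = 16.1838.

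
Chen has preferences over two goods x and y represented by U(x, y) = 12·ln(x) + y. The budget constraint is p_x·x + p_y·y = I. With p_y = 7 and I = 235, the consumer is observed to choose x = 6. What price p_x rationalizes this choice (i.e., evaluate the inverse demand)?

p_x = 14

MU_x = 12/x, MU_y = 1. Tangency: 12/x = p_x/p_y.
So x*(p_x,p_y) = 12·p_y/p_x, independent of income; and y* = (I − 12·p_y)/p_y.
Set x* = 6 in the demand function and solve for p_x: p_x = 14.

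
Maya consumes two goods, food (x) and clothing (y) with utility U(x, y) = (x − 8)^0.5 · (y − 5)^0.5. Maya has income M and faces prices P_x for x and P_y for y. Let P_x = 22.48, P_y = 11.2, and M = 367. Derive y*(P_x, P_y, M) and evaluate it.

Let x' = x−8, y' = y−5. MRS = y'/x' = P_x/P_y.
After buying the subsistence bundle (8, 5), a share 0.5 of the remaining income goes to x: x* = 8 + 0.5·(M − 8P_x − 5P_y)/P_x.
Discretionary income = 367 − 8·22.48 − 5·11.2 = 131.16; y* = 5 + 0.5·131.16/11.2 = 10.8554.

y* = 10.8554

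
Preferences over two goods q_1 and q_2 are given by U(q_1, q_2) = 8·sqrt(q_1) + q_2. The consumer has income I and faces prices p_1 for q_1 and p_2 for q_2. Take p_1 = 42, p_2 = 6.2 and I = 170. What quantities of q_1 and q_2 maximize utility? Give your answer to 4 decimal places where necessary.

q_1* = 0.3487, q_2* = 25.0575

Utility is quasi-linear in q_2; the FOC for q_1 is 4/√q_1 = p_1/p_2.
Thus q_1* = (4·p_2/p_1)² — independent of I — with the rest of income spent on q_2.
Plugging in: q_1* = (4·6.2/42)² = 0.3487, q_2* = 25.0575.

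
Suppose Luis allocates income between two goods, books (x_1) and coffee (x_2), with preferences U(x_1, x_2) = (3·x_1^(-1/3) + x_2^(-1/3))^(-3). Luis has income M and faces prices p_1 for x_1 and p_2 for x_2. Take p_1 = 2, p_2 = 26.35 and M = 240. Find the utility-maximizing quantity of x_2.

x_2* = 4.1467

MRS = MU_x_1/MU_x_2 = 3·(x_2/x_1)^(4/3). Set equal to p_1/p_2.
Solve for the ratio: x_2/x_1 = [(1/3)·p_1/p_2]^(0.75).
With the ratio pinned down, the budget gives x_1* = M/(p_1 + p_2·(x_2/x_1)) and x_2* = (x_2/x_1)·x_1*.
Numerically x_2/x_1 = 0.063438, so x_1* = 240/(2 + 26.35·0.063438) = 65.367 and x_2* = 0.063438·65.367 = 4.1467.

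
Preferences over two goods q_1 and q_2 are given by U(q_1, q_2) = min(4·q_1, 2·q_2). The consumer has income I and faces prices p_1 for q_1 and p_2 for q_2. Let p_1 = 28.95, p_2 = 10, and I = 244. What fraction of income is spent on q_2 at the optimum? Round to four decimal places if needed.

Leontief preferences: the optimum is at the kink where q_1/2 = q_2/4, i.e. q_2 = 2·q_1.
Budget: p_1·q_1 + p_2·2·q_1 = I, so (2·p_1 + 4·p_2)·q_1 = 2·I.
Demand: q_1*(p_1,p_2,I) = 2·I/(2·p_1 + 4·p_2), q_2* = 4·I/(2·p_1 + 4·p_2).
Here 2·28.95 + 4·10 = 97.9, giving q_1* = 4.9847 and q_2* = 9.9694.
Expenditure on q_2: 10·9.9694 = 99.6936; share = 0.4086.

share on q_2 = 0.4086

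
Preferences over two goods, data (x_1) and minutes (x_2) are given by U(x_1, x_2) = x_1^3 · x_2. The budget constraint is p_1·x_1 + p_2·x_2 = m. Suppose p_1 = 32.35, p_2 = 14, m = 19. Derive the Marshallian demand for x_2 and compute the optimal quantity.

x_2* = 0.3393

Tangency: MRS = 3·x_2/x_1 = p_1/p_2.
So 3·p_2·x_2 = p_1·x_1; combined with the budget, a share 0.75 of income goes to x_1.
Demand: x_1*(p_1,p_2,m) = 0.75·m/p_1 and x_2* = 0.25·m/p_2.
At p_1=32.35, p_2=14, m=19: x_2* = 0.25·19/14 = 0.3393.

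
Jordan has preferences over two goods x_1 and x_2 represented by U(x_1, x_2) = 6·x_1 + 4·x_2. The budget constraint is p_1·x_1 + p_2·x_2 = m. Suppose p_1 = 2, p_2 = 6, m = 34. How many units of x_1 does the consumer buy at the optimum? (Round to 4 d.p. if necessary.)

x_1* = 17

x_1 gives more utility per dollar, so spend all income on x_1: x_1* = m/p_1, x_2* = 0.
Numerically: x_1* = 17, x_2* = 0.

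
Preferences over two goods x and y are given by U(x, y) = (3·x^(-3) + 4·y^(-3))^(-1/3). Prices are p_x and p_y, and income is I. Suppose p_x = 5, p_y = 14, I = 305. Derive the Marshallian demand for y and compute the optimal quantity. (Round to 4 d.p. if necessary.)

From the CES first-order condition, (3/4)·(y/x)^(4) = p_x/p_y.
Hence y/x = ((4/3)·p_x/p_y)^(1/(4)), i.e. raised to the 0.25 power.
Substitute y = (y/x)·x into the budget: x* = I/(p_x + p_y·(y/x)).
Numerically y/x = 0.830702, so x* = 305/(5 + 14·0.830702) = 18.3405 and y* = 0.830702·18.3405 = 15.2355.

y* = 15.2355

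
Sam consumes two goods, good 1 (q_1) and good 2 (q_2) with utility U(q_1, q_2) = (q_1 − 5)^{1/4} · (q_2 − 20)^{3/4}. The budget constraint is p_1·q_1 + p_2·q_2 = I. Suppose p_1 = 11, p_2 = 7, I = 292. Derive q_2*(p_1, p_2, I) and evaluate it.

q_2* = 30.3929

This is Cobb-Douglas in (q_1−5, q_2−20): tangency gives 0.25·p_2·(q_2−20) = 0.75·p_1·(q_1−5).
After buying the subsistence bundle (5, 20), a share 0.25 of the remaining income goes to q_1: q_1* = 5 + 0.25·(I − 5p_1 − 20p_2)/p_1.
Discretionary income = 292 − 5·11 − 20·7 = 97; q_2* = 20 + 0.75·97/7 = 30.3929.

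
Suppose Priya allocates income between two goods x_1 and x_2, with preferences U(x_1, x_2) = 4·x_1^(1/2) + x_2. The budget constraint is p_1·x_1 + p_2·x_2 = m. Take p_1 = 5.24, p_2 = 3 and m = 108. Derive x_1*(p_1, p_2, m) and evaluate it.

x_1* = 1.3111

Utility is quasi-linear in x_2; the FOC for x_1 is 2/√x_1 = p_1/p_2.
Solve: √x_1 = 2·p_2/p_1, so x_1*(p_1,p_2) = (2·p_2/p_1)², and x_2* = (m − p_1·x_1*)/p_2.
Plugging in: x_1* = (2·3/5.24)² = 1.3111.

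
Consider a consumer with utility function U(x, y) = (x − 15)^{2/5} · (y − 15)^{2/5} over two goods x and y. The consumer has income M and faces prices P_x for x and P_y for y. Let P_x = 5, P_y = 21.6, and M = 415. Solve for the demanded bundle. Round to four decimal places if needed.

x* = 16.6, y* = 15.3704

This is Cobb-Douglas in (x−15, y−15): tangency gives 0.4·P_y·(y−15) = 0.4·P_x·(x−15).
Substituting into the budget: x* = 15 + 0.5·(M − 15·P_x − 15·P_y)/P_x, and y* = 15 + 0.5·(…)/P_y.
Discretionary income = 415 − 15·5 − 15·21.6 = 16; x* = 15 + 0.5·16/5 = 16.6; y* = 15 + 0.5·16/21.6 = 15.3704.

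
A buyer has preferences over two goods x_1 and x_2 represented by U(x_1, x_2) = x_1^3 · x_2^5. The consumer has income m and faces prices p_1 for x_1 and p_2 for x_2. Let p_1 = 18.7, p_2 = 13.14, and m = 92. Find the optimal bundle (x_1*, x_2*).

The MRS is (3/5)·x_2/x_1. Set MRS = p_1/p_2.
Rearranging, p_2·x_2 = (5/3)·p_1·x_1. Substituting into the budget gives p_1·x_1·(1 + (5/3)) = m.
Demand: x_1*(p_1,p_2,m) = 0.375·m/p_1 and x_2* = 0.625·m/p_2.
At p_1=18.7, p_2=13.14, m=92: x_1* = 0.375·92/18.7 = 1.8449, x_2* = 4.376.

x_1* = 1.8449, x_2* = 4.376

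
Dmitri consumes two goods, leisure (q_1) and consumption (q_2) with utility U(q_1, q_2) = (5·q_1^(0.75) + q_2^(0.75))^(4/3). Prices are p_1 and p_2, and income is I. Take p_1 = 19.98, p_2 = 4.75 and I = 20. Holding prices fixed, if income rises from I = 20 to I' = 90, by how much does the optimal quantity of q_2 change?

Δq_2* = 1.5681

MU_q_1 ∝ 5·q_1^(-0.25), MU_q_2 ∝ q_2^(-0.25), so MRS = 5·(q_2/q_1)^(0.25) = p_1/p_2.
Solve for the ratio: q_2/q_1 = [(1/5)·p_1/p_2]^(4).
Substitute q_2 = (q_2/q_1)·q_1 into the budget: q_1* = I/(p_1 + p_2·(q_2/q_1)).
Numerically q_2/q_1 = 0.500873, so q_1* = 20/(19.98 + 4.75·0.500873) = 0.8945 and q_2* = 0.500873·0.8945 = 0.448.
At I' = 90: q_2* = 2.0161. Change: 2.0161 − 0.448 = 1.5681.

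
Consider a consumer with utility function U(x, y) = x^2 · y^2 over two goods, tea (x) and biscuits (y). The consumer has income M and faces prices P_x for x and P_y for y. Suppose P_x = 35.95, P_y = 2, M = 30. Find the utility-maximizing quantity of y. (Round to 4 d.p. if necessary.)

Demand: x*(P_x,P_y,M) = 0.5·M/P_x and y* = 0.5·M/P_y.
At P_x=35.95, P_y=2, M=30: y* = 0.5·30/2 = 7.5.

y* = 7.5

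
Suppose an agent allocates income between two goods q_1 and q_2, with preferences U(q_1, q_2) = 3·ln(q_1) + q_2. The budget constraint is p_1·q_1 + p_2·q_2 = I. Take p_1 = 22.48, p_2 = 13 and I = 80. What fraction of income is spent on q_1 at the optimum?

share on q_1 = 0.4875

So q_1*(p_1,p_2) = 3·p_2/p_1, independent of income; and q_2* = (I − 3·p_2)/p_2.
At the given prices: q_1* = 3·13/22.48 = 1.7349, and q_2* = 3.1538.
Expenditure on q_1: 22.48·1.7349 = 39; share = 0.4875.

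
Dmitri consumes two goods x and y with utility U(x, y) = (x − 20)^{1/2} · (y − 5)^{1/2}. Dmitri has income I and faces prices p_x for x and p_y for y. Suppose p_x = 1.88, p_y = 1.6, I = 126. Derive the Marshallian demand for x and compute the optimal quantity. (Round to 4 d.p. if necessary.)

x* = 41.383

MRS = (y−5)/(x−20). Tangency with p_x/p_y gives y−5 = (p_x/p_y)·(x−20).
Substituting into the budget: x* = 20 + 0.5·(I − 20·p_x − 5·p_y)/p_x, and y* = 5 + 0.5·(…)/p_y.
Discretionary income = 126 − 20·1.88 − 5·1.6 = 80.4; x* = 20 + 0.5·80.4/1.88 = 41.383.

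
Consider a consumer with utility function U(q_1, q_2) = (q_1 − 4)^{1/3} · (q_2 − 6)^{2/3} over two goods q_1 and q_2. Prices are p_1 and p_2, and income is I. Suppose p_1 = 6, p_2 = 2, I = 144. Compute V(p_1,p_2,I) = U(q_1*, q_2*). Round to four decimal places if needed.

V = 19.8116

Let q_1' = q_1−4, q_2' = q_2−6. MRS = (1/2)·q_2'/q_1' = p_1/p_2.
After buying the subsistence bundle (4, 6), a share 1/3 of the remaining income goes to q_1: q_1* = 4 + 1/3·(I − 4p_1 − 6p_2)/p_1.
Discretionary income = 144 − 4·6 − 6·2 = 108; q_1* = 4 + 1/3·108/6 = 10; q_2* = 6 + 2/3·108/2 = 42.
Utility at the optimum: U(10, 42) = 19.8116.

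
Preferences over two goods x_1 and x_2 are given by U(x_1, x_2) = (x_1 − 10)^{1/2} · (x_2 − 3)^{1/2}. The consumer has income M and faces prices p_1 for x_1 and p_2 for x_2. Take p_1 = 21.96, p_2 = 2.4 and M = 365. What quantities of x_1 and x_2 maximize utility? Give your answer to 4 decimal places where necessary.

x_1* = 13.1466, x_2* = 31.7917

After buying the subsistence bundle (10, 3), a share 0.5 of the remaining income goes to x_1: x_1* = 10 + 0.5·(M − 10p_1 − 3p_2)/p_1.
Discretionary income = 365 − 10·21.96 − 3·2.4 = 138.2; x_1* = 10 + 0.5·138.2/21.96 = 13.1466; x_2* = 3 + 0.5·138.2/2.4 = 31.7917.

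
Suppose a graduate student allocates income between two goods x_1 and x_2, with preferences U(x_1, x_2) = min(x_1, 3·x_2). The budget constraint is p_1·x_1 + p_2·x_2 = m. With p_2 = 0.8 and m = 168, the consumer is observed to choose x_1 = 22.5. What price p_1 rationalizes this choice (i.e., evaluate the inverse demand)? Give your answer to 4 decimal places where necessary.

p_1 = 7.2

Leontief preferences: the optimum is at the kink where x_1/3 = x_2/1, i.e. x_2 = (1/3)·x_1.
Budget: p_1·x_1 + p_2·(1/3)·x_1 = m, so (3·p_1 + p_2)·x_1 = 3·m.
Demand: x_1*(p_1,p_2,m) = 3·m/(3·p_1 + p_2), x_2* = m/(3·p_1 + p_2).
Set x_1* = 22.5 in the demand function and solve for p_1: p_1 = 7.2.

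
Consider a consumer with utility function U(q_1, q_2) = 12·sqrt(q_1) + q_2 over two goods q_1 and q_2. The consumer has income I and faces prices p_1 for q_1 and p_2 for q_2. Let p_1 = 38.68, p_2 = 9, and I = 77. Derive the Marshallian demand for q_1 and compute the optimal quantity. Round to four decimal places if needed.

q_1* = 1.949

MU_q_1 = 6/√q_1, MU_q_2 = 1. Tangency: 6/√q_1 = p_1/p_2.
Thus q_1* = (6·p_2/p_1)² — independent of I — with the rest of income spent on q_2.
Plugging in: q_1* = (6·9/38.68)² = 1.949.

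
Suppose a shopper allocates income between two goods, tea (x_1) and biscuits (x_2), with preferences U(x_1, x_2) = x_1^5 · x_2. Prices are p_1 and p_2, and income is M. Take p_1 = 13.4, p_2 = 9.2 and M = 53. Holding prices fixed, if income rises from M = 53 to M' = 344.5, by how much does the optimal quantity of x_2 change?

Δx_2* = 5.2808

MU_x_1/MU_x_2 = (5·x_2)/(x_1); tangency sets this equal to p_1/p_2.
Rearranging, p_2·x_2 = (1/5)·p_1·x_1. Substituting into the budget gives p_1·x_1·(1 + (1/5)) = M.
Demand: x_1*(p_1,p_2,M) = 5/6·M/p_1 and x_2* = 1/6·M/p_2.
At p_1=13.4, p_2=9.2, M=53: x_2* = 1/6·53/9.2 = 0.9601.
At M' = 344.5: x_2* = 6.2409. Change: 6.2409 − 0.9601 = 5.2808.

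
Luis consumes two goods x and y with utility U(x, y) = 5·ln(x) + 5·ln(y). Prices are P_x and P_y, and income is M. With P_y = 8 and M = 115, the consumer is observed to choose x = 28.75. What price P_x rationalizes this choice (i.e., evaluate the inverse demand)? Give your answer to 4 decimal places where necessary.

MU_x/MU_y = (5·y)/(5·x); tangency sets this equal to P_x/P_y.
So 5·P_y·y = 5·P_x·x; combined with the budget, a share 0.5 of income goes to x.
Demand: x*(P_x,P_y,M) = 0.5·M/P_x and y* = 0.5·M/P_y.
Set x* = 28.75 in the demand function and solve for P_x: P_x = 2.

P_x = 2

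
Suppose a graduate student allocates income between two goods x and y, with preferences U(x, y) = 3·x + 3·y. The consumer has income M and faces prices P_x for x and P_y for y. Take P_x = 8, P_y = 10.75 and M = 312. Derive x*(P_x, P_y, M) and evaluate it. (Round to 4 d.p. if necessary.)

Linear utility — the consumer picks whichever good has higher MU/price: 3/8 = 0.375 vs 3/10.75 = 0.2791.
x gives more utility per dollar, so spend all income on x: x* = M/P_x, y* = 0.
Numerically: x* = 39, y* = 0.

x* = 39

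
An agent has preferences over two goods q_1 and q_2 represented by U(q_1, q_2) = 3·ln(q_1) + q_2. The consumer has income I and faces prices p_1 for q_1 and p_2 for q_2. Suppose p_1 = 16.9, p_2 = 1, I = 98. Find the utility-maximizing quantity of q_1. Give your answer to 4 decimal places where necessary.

q_1* = 0.1775

Set MRS = p_1/p_2: (3/q_1)/1 = p_1/p_2.
So q_1*(p_1,p_2) = 3·p_2/p_1, independent of income; and q_2* = (I − 3·p_2)/p_2.
At the given prices: q_1* = 3·1/16.9 = 0.1775.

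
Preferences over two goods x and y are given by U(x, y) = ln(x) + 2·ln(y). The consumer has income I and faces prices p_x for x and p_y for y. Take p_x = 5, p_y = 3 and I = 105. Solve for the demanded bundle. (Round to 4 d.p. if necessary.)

MU_x/MU_y = (y)/(2·x); tangency sets this equal to p_x/p_y.
Rearranging, p_y·y = 2·p_x·x. Substituting into the budget gives p_x·x·(1 + 2) = I.
Demand: x*(p_x,p_y,I) = 1/3·I/p_x and y* = 2/3·I/p_y.
At p_x=5, p_y=3, I=105: x* = 1/3·105/5 = 7, y* = 23.3333.

x* = 7, y* = 23.3333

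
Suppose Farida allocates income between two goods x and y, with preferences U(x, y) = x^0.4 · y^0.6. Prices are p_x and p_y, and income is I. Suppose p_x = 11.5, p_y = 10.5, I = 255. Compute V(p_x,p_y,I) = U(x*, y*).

V = 11.9471

The MRS is (2/3)·y/x. Set MRS = p_x/p_y.
So 0.4·p_y·y = 0.6·p_x·x; combined with the budget, a share 0.4 of income goes to x.
Demand: x*(p_x,p_y,I) = 0.4·I/p_x and y* = 0.6·I/p_y.
At p_x=11.5, p_y=10.5, I=255: x* = 0.4·255/11.5 = 8.8696, y* = 14.5714.
Utility at the optimum: U(8.8696, 14.5714) = 11.9471.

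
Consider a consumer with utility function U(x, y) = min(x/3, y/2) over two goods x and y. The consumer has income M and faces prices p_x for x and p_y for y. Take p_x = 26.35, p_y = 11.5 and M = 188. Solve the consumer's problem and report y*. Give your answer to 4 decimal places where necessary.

y* = 3.6845

Leontief preferences: the optimum is at the kink where x/3 = y/2, i.e. y = (2/3)·x.
Budget: p_x·x + p_y·(2/3)·x = M, so (3·p_x + 2·p_y)·x = 3·M.
Demand: x*(p_x,p_y,M) = 3·M/(3·p_x + 2·p_y), y* = 2·M/(3·p_x + 2·p_y).
Here 3·26.35 + 2·11.5 = 102.05, giving y* = 3.6845.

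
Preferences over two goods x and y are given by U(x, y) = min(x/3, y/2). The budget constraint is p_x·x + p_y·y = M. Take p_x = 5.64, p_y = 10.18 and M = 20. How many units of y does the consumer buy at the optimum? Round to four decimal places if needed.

With perfect complements, no substitution: consume in ratio x:y = 3:2.
Budget: p_x·x + p_y·(2/3)·x = M, so (3·p_x + 2·p_y)·x = 3·M.
Demand: x*(p_x,p_y,M) = 3·M/(3·p_x + 2·p_y), y* = 2·M/(3·p_x + 2·p_y).
Here 3·5.64 + 2·10.18 = 37.28, giving y* = 1.073.

y* = 1.073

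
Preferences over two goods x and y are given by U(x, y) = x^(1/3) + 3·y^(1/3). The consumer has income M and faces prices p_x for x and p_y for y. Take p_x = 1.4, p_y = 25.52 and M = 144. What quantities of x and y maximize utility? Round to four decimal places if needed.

x* = 46.3939, y* = 3.0975

MRS = MU_x/MU_y = (1/3)·(y/x)^(2/3). Set equal to p_x/p_y.
Solve for the ratio: y/x = [3·p_x/p_y]^(1.5).
Substitute y = (y/x)·x into the budget: x* = M/(p_x + p_y·(y/x)).
Numerically y/x = 0.066766, so x* = 144/(1.4 + 25.52·0.066766) = 46.3939 and y* = 0.066766·46.3939 = 3.0975.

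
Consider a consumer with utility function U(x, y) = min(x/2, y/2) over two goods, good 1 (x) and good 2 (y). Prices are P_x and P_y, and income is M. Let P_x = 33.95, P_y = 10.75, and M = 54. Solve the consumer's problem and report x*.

With perfect complements, no substitution: consume in ratio x:y = 2:2.
Budget: P_x·x + P_y·x = M, so (2·P_x + 2·P_y)·x = 2·M.
Demand: x*(P_x,P_y,M) = 2·M/(2·P_x + 2·P_y), y* = 2·M/(2·P_x + 2·P_y).
Here 2·33.95 + 2·10.75 = 89.4, giving x* = 1.2081.

x* = 1.2081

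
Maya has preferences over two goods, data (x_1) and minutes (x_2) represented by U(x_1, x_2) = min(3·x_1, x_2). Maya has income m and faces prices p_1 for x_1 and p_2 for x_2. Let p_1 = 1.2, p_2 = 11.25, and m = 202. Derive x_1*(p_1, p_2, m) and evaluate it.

x_1* = 5.7797

Leontief preferences: the optimum is at the kink where x_1/1 = x_2/3, i.e. x_2 = 3·x_1.
Budget: p_1·x_1 + p_2·3·x_1 = m, so (p_1 + 3·p_2)·x_1 = m.
Demand: x_1*(p_1,p_2,m) = m/(p_1 + 3·p_2), x_2* = 3·m/(p_1 + 3·p_2).
Here 1.2 + 3·11.25 = 34.95, giving x_1* = 5.7797.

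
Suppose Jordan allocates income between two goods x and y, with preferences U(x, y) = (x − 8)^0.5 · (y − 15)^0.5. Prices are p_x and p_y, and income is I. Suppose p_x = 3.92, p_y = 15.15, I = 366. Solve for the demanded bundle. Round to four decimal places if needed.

This is Cobb-Douglas in (x−8, y−15): tangency gives 0.5·p_y·(y−15) = 0.5·p_x·(x−8).
Substituting into the budget: x* = 8 + 0.5·(I − 8·p_x − 15·p_y)/p_x, and y* = 15 + 0.5·(…)/p_y.
Discretionary income = 366 − 8·3.92 − 15·15.15 = 107.39; x* = 8 + 0.5·107.39/3.92 = 21.6977; y* = 15 + 0.5·107.39/15.15 = 18.5442.

x* = 21.6977, y* = 18.5442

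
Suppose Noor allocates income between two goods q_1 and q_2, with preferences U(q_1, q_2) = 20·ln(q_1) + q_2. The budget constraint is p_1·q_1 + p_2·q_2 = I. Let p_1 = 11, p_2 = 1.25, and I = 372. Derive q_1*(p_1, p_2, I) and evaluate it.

q_1* = 2.2727

MU_q_1 = 20/q_1, MU_q_2 = 1. Tangency: 20/q_1 = p_1/p_2.
So q_1*(p_1,p_2) = 20·p_2/p_1, independent of income; and q_2* = (I − 20·p_2)/p_2.
At the given prices: q_1* = 20·1.25/11 = 2.2727.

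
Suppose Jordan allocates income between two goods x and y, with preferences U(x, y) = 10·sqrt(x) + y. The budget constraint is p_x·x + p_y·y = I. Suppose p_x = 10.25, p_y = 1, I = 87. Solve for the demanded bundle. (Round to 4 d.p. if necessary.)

x* = 0.238, y* = 84.561

Plugging in: x* = (5·1/10.25)² = 0.238, y* = 84.561.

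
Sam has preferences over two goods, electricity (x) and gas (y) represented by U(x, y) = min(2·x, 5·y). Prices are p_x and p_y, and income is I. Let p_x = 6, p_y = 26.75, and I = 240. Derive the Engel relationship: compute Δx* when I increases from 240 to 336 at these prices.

With perfect complements, no substitution: consume in ratio x:y = 5:2.
Budget: p_x·x + p_y·(2/5)·x = I, so (5·p_x + 2·p_y)·x = 5·I.
Demand: x*(p_x,p_y,I) = 5·I/(5·p_x + 2·p_y), y* = 2·I/(5·p_x + 2·p_y).
Here 5·6 + 2·26.75 = 83.5, giving x* = 14.3713.
At I' = 336: x* = 20.1198. Change: 20.1198 − 14.3713 = 5.7485.

Δx* = 5.7485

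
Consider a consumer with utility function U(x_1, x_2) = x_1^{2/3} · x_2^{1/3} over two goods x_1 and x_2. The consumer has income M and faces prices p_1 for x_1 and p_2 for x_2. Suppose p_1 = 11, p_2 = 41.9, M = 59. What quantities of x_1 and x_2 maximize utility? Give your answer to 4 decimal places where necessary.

x_1* = 3.5758, x_2* = 0.4694

The MRS is 2·x_2/x_1. Set MRS = p_1/p_2.
Rearranging, p_2·x_2 = (1/2)·p_1·x_1. Substituting into the budget gives p_1·x_1·(1 + (1/2)) = M.
Demand: x_1*(p_1,p_2,M) = 2/3·M/p_1 and x_2* = 1/3·M/p_2.
At p_1=11, p_2=41.9, M=59: x_1* = 2/3·59/11 = 3.5758, x_2* = 0.4694.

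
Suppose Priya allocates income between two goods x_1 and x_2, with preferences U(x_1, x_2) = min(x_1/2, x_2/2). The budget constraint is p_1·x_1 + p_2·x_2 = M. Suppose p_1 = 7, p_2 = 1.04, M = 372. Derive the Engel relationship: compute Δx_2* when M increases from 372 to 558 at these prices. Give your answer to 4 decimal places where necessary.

Leontief preferences: the optimum is at the kink where x_1/2 = x_2/2, i.e. x_2 = x_1.
Budget: p_1·x_1 + p_2·x_1 = M, so (2·p_1 + 2·p_2)·x_1 = 2·M.
Demand: x_1*(p_1,p_2,M) = 2·M/(2·p_1 + 2·p_2), x_2* = 2·M/(2·p_1 + 2·p_2).
Here 2·7 + 2·1.04 = 16.08, giving x_2* = 46.2687.
At M' = 558: x_2* = 69.403. Change: 69.403 − 46.2687 = 23.1343.

Δx_2* = 23.1343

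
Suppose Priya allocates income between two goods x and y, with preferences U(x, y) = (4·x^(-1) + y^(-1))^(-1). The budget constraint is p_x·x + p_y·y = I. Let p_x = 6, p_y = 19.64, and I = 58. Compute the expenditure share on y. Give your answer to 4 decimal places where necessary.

Substitute y = (y/x)·x into the budget: x* = I/(p_x + p_y·(y/x)).
Numerically y/x = 0.27636, so x* = 58/(6 + 19.64·0.27636) = 5.0754 and y* = 0.27636·5.0754 = 1.4026.
Expenditure on y: 19.64·1.4026 = 27.5477; share = 0.475.

share on y = 0.475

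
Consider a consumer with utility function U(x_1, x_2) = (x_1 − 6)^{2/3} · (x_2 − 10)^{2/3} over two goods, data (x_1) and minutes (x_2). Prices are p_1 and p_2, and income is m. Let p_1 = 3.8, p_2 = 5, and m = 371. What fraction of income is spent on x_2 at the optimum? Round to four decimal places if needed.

share on x_2 = 0.5367

MRS = (x_2−10)/(x_1−6). Tangency with p_1/p_2 gives x_2−10 = (p_1/p_2)·(x_1−6).
After buying the subsistence bundle (6, 10), a share 0.5 of the remaining income goes to x_1: x_1* = 6 + 0.5·(m − 6p_1 − 10p_2)/p_1.
Discretionary income = 371 − 6·3.8 − 10·5 = 298.2; x_1* = 6 + 0.5·298.2/3.8 = 45.2368; x_2* = 10 + 0.5·298.2/5 = 39.82.
Expenditure on x_2: 5·39.82 = 199.1; share = 0.5367.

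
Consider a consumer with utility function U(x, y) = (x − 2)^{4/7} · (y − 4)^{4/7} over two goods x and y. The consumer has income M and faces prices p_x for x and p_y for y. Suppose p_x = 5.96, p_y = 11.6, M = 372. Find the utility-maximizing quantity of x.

Let x' = x−2, y' = y−4. MRS = y'/x' = p_x/p_y.
Substituting into the budget: x* = 2 + 0.5·(M − 2·p_x − 4·p_y)/p_x, and y* = 4 + 0.5·(…)/p_y.
Discretionary income = 372 − 2·5.96 − 4·11.6 = 313.68; x* = 2 + 0.5·313.68/5.96 = 28.3154.

x* = 28.3154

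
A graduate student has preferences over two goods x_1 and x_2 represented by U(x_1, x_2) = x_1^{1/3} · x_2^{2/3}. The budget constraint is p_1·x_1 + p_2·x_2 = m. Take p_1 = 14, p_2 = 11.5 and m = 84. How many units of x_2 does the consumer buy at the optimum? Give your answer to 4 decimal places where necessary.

x_2* = 4.8696

The MRS is (1/2)·x_2/x_1. Set MRS = p_1/p_2.
So 1/3·p_2·x_2 = 2/3·p_1·x_1; combined with the budget, a share 1/3 of income goes to x_1.
Demand: x_1*(p_1,p_2,m) = 1/3·m/p_1 and x_2* = 2/3·m/p_2.
At p_1=14, p_2=11.5, m=84: x_2* = 2/3·84/11.5 = 4.8696.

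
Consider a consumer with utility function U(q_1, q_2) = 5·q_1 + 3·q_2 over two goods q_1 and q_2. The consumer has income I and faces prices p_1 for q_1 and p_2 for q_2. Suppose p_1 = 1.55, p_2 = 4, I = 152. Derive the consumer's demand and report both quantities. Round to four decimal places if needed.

Linear utility — the consumer picks whichever good has higher MU/price: 5/1.55 = 3.2258 vs 3/4 = 0.75.
q_1 gives more utility per dollar, so spend all income on q_1: q_1* = I/p_1, q_2* = 0.
Numerically: q_1* = 98.0645, q_2* = 0.

q_1* = 98.0645, q_2* = 0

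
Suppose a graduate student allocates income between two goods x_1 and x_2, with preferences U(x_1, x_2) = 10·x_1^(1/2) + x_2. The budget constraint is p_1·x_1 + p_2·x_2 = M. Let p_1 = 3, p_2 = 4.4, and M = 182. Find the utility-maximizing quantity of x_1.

MU_x_1 = 5/√x_1, MU_x_2 = 1. Tangency: 5/√x_1 = p_1/p_2.
Solve: √x_1 = 5·p_2/p_1, so x_1*(p_1,p_2) = (5·p_2/p_1)², and x_2* = (M − p_1·x_1*)/p_2.
Plugging in: x_1* = (5·4.4/3)² = 53.7778.

x_1* = 53.7778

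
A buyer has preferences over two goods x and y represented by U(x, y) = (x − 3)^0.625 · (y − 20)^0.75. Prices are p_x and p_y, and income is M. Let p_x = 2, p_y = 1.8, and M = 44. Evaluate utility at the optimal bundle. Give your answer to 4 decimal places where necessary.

Discretionary income = 44 − 3·2 − 20·1.8 = 2; x* = 3 + 5/11·2/2 = 3.4545; y* = 20 + 6/11·2/1.8 = 20.6061.
Utility at the optimum: U(3.4545, 20.6061) = 0.4196.

V = 0.4196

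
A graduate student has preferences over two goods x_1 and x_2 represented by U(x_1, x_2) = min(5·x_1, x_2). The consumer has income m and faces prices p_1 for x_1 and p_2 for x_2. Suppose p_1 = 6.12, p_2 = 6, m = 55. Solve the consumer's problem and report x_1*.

With perfect complements, no substitution: consume in ratio x_1:x_2 = 1:5.
Budget: p_1·x_1 + p_2·5·x_1 = m, so (p_1 + 5·p_2)·x_1 = m.
Demand: x_1*(p_1,p_2,m) = m/(p_1 + 5·p_2), x_2* = 5·m/(p_1 + 5·p_2).
Here 6.12 + 5·6 = 36.12, giving x_1* = 1.5227.

x_1* = 1.5227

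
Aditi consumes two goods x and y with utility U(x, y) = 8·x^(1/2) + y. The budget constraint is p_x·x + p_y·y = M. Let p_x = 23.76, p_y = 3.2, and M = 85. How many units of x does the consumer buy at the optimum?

Thus x* = (4·p_y/p_x)² — independent of M — with the rest of income spent on y.
Plugging in: x* = (4·3.2/23.76)² = 0.2902.

x* = 0.2902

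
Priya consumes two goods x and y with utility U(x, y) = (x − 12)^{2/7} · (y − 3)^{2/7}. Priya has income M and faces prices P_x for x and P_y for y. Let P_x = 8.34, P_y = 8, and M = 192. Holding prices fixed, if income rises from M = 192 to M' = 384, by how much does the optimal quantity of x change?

Δx* = 11.5108

This is Cobb-Douglas in (x−12, y−3): tangency gives 2/7·P_y·(y−3) = 2/7·P_x·(x−12).
After buying the subsistence bundle (12, 3), a share 0.5 of the remaining income goes to x: x* = 12 + 0.5·(M − 12P_x − 3P_y)/P_x.
Discretionary income = 192 − 12·8.34 − 3·8 = 67.92; x* = 12 + 0.5·67.92/8.34 = 16.0719.
At M' = 384: x* = 27.5827. Change: 27.5827 − 16.0719 = 11.5108.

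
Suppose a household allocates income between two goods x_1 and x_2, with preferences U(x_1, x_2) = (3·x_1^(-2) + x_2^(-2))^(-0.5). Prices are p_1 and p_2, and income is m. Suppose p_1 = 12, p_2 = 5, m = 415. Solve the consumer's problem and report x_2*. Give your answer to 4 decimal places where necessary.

x_2* = 23.1499

Substitute x_2 = (x_2/x_1)·x_1 into the budget: x_1* = m/(p_1 + p_2·(x_2/x_1)).
Numerically x_2/x_1 = 0.928318, so x_1* = 415/(12 + 5·0.928318) = 24.9375 and x_2* = 0.928318·24.9375 = 23.1499.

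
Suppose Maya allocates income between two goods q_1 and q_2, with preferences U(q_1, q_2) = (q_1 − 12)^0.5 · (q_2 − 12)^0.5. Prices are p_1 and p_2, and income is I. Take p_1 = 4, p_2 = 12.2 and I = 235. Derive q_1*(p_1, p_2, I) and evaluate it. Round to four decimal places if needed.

q_1* = 17.075

MRS = (q_2−12)/(q_1−12). Tangency with p_1/p_2 gives q_2−12 = (p_1/p_2)·(q_1−12).
After buying the subsistence bundle (12, 12), a share 0.5 of the remaining income goes to q_1: q_1* = 12 + 0.5·(I − 12p_1 − 12p_2)/p_1.
Discretionary income = 235 − 12·4 − 12·12.2 = 40.6; q_1* = 12 + 0.5·40.6/4 = 17.075.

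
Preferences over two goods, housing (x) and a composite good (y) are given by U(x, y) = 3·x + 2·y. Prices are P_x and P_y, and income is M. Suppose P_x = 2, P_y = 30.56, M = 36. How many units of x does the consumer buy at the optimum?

x* = 18

Linear utility — the consumer picks whichever good has higher MU/price: 3/2 = 1.5 vs 2/30.56 = 0.0654.
x gives more utility per dollar, so spend all income on x: x* = M/P_x, y* = 0.
Numerically: x* = 18, y* = 0.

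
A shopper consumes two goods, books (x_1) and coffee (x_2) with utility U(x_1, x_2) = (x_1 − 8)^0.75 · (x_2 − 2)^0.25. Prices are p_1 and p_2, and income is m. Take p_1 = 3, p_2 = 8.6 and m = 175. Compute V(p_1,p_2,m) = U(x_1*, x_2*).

V = 19.5331

Let x_1' = x_1−8, x_2' = x_2−2. MRS = 3·x_2'/x_1' = p_1/p_2.
After buying the subsistence bundle (8, 2), a share 0.75 of the remaining income goes to x_1: x_1* = 8 + 0.75·(m − 8p_1 − 2p_2)/p_1.
Discretionary income = 175 − 8·3 − 2·8.6 = 133.8; x_1* = 8 + 0.75·133.8/3 = 41.45; x_2* = 2 + 0.25·133.8/8.6 = 5.8895.
Utility at the optimum: U(41.45, 5.8895) = 19.5331.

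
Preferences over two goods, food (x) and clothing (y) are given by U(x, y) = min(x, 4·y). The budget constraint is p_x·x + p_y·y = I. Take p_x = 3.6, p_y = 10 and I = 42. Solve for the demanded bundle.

x* = 6.8852, y* = 1.7213

Demand: x*(p_x,p_y,I) = 4·I/(4·p_x + p_y), y* = I/(4·p_x + p_y).
Here 4·3.6 + 10 = 24.4, giving x* = 6.8852 and y* = 1.7213.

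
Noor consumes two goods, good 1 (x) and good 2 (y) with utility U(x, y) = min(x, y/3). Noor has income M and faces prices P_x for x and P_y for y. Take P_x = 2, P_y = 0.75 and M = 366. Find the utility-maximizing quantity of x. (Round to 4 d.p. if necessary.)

x* = 86.1176

With perfect complements, no substitution: consume in ratio x:y = 1:3.
Budget: P_x·x + P_y·3·x = M, so (P_x + 3·P_y)·x = M.
Demand: x*(P_x,P_y,M) = M/(P_x + 3·P_y), y* = 3·M/(P_x + 3·P_y).
Here 2 + 3·0.75 = 4.25, giving x* = 86.1176.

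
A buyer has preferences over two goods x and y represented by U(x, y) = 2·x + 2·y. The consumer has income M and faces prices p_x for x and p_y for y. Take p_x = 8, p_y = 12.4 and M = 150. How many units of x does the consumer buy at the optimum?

Linear utility — the consumer picks whichever good has higher MU/price: 2/8 = 0.25 vs 2/12.4 = 0.1613.
x gives more utility per dollar, so spend all income on x: x* = M/p_x, y* = 0.
Numerically: x* = 18.75, y* = 0.

x* = 18.75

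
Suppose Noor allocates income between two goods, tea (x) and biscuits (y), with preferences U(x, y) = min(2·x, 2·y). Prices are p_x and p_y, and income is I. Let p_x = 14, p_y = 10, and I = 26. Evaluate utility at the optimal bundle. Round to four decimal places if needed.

Leontief preferences: the optimum is at the kink where x/2 = y/2, i.e. y = x.
Budget: p_x·x + p_y·x = I, so (2·p_x + 2·p_y)·x = 2·I.
Demand: x*(p_x,p_y,I) = 2·I/(2·p_x + 2·p_y), y* = 2·I/(2·p_x + 2·p_y).
Here 2·14 + 2·10 = 48, giving x* = 1.0833 and y* = 1.0833.
Utility at the optimum: U(1.0833, 1.0833) = 2.1667.

V = 2.1667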